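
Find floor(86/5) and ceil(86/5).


86/5 = 17.2000
floor = 17
ceil = 18

floor = 17, ceil = 18


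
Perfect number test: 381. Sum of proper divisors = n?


Proper divisors of 381: 1, 3, 127
Sum = 1 + 3 + 127 = 131

No, 381 is not perfect (131 ≠ 381)


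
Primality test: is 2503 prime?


Check divisors up to sqrt(2503) = 50.0300
No divisors found.
2503 is prime.

Yes, 2503 is prime


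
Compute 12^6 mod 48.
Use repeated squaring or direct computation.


12^1 mod 48 = 12
12^2 mod 48 = 0
12^3 mod 48 = 0
12^4 mod 48 = 0
12^5 mod 48 = 0
12^6 mod 48 = 0


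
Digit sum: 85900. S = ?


8 + 5 + 9 + 0 + 0 = 22


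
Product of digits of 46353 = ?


4 × 6 × 3 × 5 × 3 = 1080


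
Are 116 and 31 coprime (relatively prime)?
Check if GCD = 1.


Euclidean algorithm:
116 = 3 * 31 + 23
31 = 1 * 23 + 8
23 = 2 * 8 + 7
8 = 1 * 7 + 1
7 = 7 * 1 + 0
GCD(116, 31) = 1

Yes, coprime (GCD = 1)


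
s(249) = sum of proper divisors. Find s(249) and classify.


Proper divisors: 1, 3, 83
Sum = 1 + 3 + 83 = 87
87 < 249 → deficient

s(249) = 87 (deficient)


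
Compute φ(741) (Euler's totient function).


741 = 3 × 13 × 19
Prime factors: 3, 13, 19
φ(741) = 741 × (1-1/3) × (1-1/13) × (1-1/19)
= 741 × 2/3 × 12/13 × 18/19 = 432

φ(741) = 432


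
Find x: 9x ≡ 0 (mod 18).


GCD(9, 18) = 9 divides 0
Divide: 1x ≡ 0 (mod 2)
x ≡ 0 (mod 2)


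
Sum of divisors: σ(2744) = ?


Divisors of 2744: 1, 2, 4, 7, 8, 14, 28, 49, 56, 98, 196, 343, 392, 686, 1372, 2744
Sum = 1 + 2 + 4 + 7 + 8 + 14 + 28 + 49 + 56 + 98 + 196 + 343 + 392 + 686 + 1372 + 2744 = 6000

σ(2744) = 6000


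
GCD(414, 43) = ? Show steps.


414 = 9 * 43 + 27
43 = 1 * 27 + 16
27 = 1 * 16 + 11
16 = 1 * 11 + 5
11 = 2 * 5 + 1
5 = 5 * 1 + 0
GCD = 1


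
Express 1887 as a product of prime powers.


1887 / 3 = 629
629 / 17 = 37
37 / 37 = 1
1887 = 3 × 17 × 37


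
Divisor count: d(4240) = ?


4240 = 2^4 × 5^1 × 53^1
d(4240) = (4+1) × (1+1) × (1+1) = 20

20 divisors


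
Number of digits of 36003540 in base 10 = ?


36003540 has 8 digits in base 10
floor(log10(36003540)) + 1 = floor(7.5563) + 1 = 8

8 digits (base 10)


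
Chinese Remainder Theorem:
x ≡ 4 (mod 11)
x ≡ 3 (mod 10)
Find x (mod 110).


M = 11*10 = 110
M1 = M/11 = 10, M2 = M/10 = 11
M1^(-1) mod 11 = 10, M2^(-1) mod 10 = 1
x = 4*10*10 + 3*11*1 = 433
433 mod 110 = 103
Check: 103 mod 11 = 4 ✓, 103 mod 10 = 3 ✓

x ≡ 103 (mod 110)


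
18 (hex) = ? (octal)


18 (base 16) = 24 (decimal)
24 (decimal) = 30 (base 8)


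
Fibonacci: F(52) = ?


Sequence: 1, 1, 2, 3, 5, 8, 13, 21, 34, 55, 89, 144, 233, 377, 610, 987, 1597, 2584, 4181, 6765, 10946, 17711, 28657, 46368, 75025, 121393, 196418, 317811, 514229, 832040, 1346269, 2178309, 3524578, 5702887, 9227465, 14930352, 24157817, 39088169, 63245986, 102334155, 165580141, 267914296, 433494437, 701408733, 1134903170, 1836311903, 2971215073, 4807526976, 7778742049, 12586269025, 20365011074, 32951280099
F(52) = 32951280099


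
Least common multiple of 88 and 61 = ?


GCD(88, 61) = 1
LCM = 88*61/1 = 5368/1 = 5368

LCM = 5368


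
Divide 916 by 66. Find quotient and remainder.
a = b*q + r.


916 = 66 * 13 + 58
Check: 858 + 58 = 916

q = 13, r = 58


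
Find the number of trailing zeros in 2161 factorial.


floor(2161/5) = 432
floor(2161/25) = 86
floor(2161/125) = 17
floor(2161/625) = 3
Total = 538

538 trailing zeros


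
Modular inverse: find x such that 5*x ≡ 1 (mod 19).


Use the extended Euclidean algorithm on (19, 5); each row r = 19*s + 5*t:
r=19, s=1, t=0
r=5, s=0, t=1
q=3: r=4, s=1, t=-3   [19*(1) + 5*(-3) = 4]
q=1: r=1, s=-1, t=4   [19*(-1) + 5*(4) = 1]
q=4: r=0, s=5, t=-19   [19*(5) + 5*(-19) = 0]
GCD = 1 with t = 4, so 5*(4) ≡ 1 (mod 19)
Inverse = 4 mod 19 = 4
Check: 5 * 4 = 20 ≡ 1 (mod 19)

5^(-1) ≡ 4 (mod 19)


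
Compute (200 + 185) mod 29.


200 + 185 = 385
385 mod 29 = 8


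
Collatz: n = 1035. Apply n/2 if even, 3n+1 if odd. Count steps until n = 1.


1035 → 3106 → 1553 → 4660 → 2330 → 1165 → 3496 → 1748 → 874 → 437 → 1312 → 656 → 328 → 164 → 82 → 41 → 124 → 62 → 31 → 94 → 47 → 142 → 71 → 214 → 107 → 322 → 161 → 484 → 242 → 121 → 364 → 182 → 91 → 274 → 137 → 412 → 206 → 103 → 310 → 155 → 466 → 233 → 700 → 350 → 175 → 526 → 263 → 790 → 395 → 1186 → 593 → 1780 → 890 → 445 → 1336 → 668 → 334 → 167 → 502 → 251 → 754 → 377 → 1132 → 566 → 283 → 850 → 425 → 1276 → 638 → 319 → 958 → 479 → 1438 → 719 → 2158 → 1079 → 3238 → 1619 → 4858 → 2429 → 7288 → 3644 → 1822 → 911 → 2734 → 1367 → 4102 → 2051 → 6154 → 3077 → 9232 → 4616 → 2308 → 1154 → 577 → 1732 → 866 → 433 → 1300 → 650 → 325 → 976 → 488 → 244 → 122 → 61 → 184 → 92 → 46 → 23 → 70 → 35 → 106 → 53 → 160 → 80 → 40 → 20 → 10 → 5 → 16 → 8 → 4 → 2 → 1
Total steps = 124

124 steps


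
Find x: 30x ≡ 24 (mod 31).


GCD(30, 31) = 1, unique solution
a^(-1) mod 31 = 30
x = 30 * 24 mod 31 = 7

x ≡ 7 (mod 31)


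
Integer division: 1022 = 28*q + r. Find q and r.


1022 = 28 * 36 + 14
Check: 1008 + 14 = 1022

q = 36, r = 14


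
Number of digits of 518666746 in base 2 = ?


518666746 in base 2 = 11110111010100011100111111010
Number of digits = 29

29 digits (base 2)


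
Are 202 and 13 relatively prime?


Euclidean algorithm:
202 = 15 * 13 + 7
13 = 1 * 7 + 6
7 = 1 * 6 + 1
6 = 6 * 1 + 0
GCD(202, 13) = 1

Yes, coprime (GCD = 1)


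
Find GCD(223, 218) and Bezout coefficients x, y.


Tabular extended Euclidean (each row: r = 223*s + 218*t):
r=223, s=1, t=0
r=218, s=0, t=1
q=1: r=5, s=1, t=-1   [223*(1) + 218*(-1) = 5]
q=43: r=3, s=-43, t=44   [223*(-43) + 218*(44) = 3]
q=1: r=2, s=44, t=-45   [223*(44) + 218*(-45) = 2]
q=1: r=1, s=-87, t=89   [223*(-87) + 218*(89) = 1]
q=2: r=0, s=218, t=-223   [223*(218) + 218*(-223) = 0]
GCD = 1; from the row with r=1: x=-87, y=89
Check: 223*(-87) + 218*(89) = -19401 + 19402 = 1

GCD = 1, x = -87, y = 89


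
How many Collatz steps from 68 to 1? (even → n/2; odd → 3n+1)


68 → 34 → 17 → 52 → 26 → 13 → 40 → 20 → 10 → 5 → 16 → 8 → 4 → 2 → 1
Total steps = 14

14 steps


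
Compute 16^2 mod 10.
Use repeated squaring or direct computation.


16^1 mod 10 = 6
16^2 mod 10 = 6


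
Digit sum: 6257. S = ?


6 + 2 + 5 + 7 = 20


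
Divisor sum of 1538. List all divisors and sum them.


Divisors of 1538: 1, 2, 769, 1538
Sum = 1 + 2 + 769 + 1538 = 2310

σ(1538) = 2310


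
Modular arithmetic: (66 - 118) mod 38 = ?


66 - 118 = -52
-52 mod 38 = 24


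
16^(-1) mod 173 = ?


Use the extended Euclidean algorithm on (173, 16); each row r = 173*s + 16*t:
r=173, s=1, t=0
r=16, s=0, t=1
q=10: r=13, s=1, t=-10   [173*(1) + 16*(-10) = 13]
q=1: r=3, s=-1, t=11   [173*(-1) + 16*(11) = 3]
q=4: r=1, s=5, t=-54   [173*(5) + 16*(-54) = 1]
q=3: r=0, s=-16, t=173   [173*(-16) + 16*(173) = 0]
GCD = 1 with t = -54, so 16*(-54) ≡ 1 (mod 173)
Inverse = -54 mod 173 = 119
Check: 16 * 119 = 1904 ≡ 1 (mod 173)

16^(-1) ≡ 119 (mod 173)


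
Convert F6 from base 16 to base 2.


F6 (base 16) = 246 (decimal)
246 (decimal) = 11110110 (base 2)


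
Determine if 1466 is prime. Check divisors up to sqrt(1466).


1466 / 2 = 733 (exact division)
1466 is NOT prime.

No, 1466 is not prime


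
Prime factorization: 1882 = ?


1882 / 2 = 941
941 / 941 = 1
1882 = 2 × 941


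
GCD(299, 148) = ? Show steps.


299 = 2 * 148 + 3
148 = 49 * 3 + 1
3 = 3 * 1 + 0
GCD = 1


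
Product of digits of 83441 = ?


8 × 3 × 4 × 4 × 1 = 384


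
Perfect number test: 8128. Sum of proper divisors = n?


Proper divisors of 8128: 1, 2, 4, 8, 16, 32, 64, 127, 254, 508, 1016, 2032, 4064
Sum = 1 + 2 + 4 + 8 + 16 + 32 + 64 + 127 + 254 + 508 + 1016 + 2032 + 4064 = 8128

Yes, 8128 is perfect (8128 = 8128)


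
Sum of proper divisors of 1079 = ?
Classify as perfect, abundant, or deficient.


Proper divisors: 1, 13, 83
Sum = 1 + 13 + 83 = 97
97 < 1079 → deficient

s(1079) = 97 (deficient)


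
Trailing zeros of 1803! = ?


floor(1803/5) = 360
floor(1803/25) = 72
floor(1803/125) = 14
floor(1803/625) = 2
Total = 448

448 trailing zeros


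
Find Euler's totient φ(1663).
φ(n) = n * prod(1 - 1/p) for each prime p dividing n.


1663 = 1663
Prime factors: 1663
φ(1663) = 1663 × (1-1/1663)
= 1663 × 1662/1663 = 1662

φ(1663) = 1662


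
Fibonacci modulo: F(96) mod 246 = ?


F(k) mod 246 for k=1..96:
1, 1, 2, 3, 5, 8, 13, 21, 34, 55, 89, 144, 233, 131, 118, 3, 121, 124, 245, 123, 122, 245, 121, 120, 241, 115, 110, 225, 89, 68, 157, 225, 136, 115, 5, 120, 125, 245, 124, 123, 1, 124, 125, 3, 128, 131, 13, 144, 157, 55, 212, 21, 233, 8, 241, 3, 244, 1, 245, 0, 245, 245, 244, 243, 241, 238, 233, 225, 212, 191, 157, 102, 13, 115, 128, 243, 125, 122, 1, 123, 124, 1, 125, 126, 5, 131, 136, 21, 157, 178, 89, 21, 110, 131, 241, 126
F(96) mod 246 = 126


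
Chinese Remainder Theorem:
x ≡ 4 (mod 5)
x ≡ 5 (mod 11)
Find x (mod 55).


M = 5*11 = 55
M1 = M/5 = 11, M2 = M/11 = 5
M1^(-1) mod 5 = 1, M2^(-1) mod 11 = 9
x = 4*11*1 + 5*5*9 = 269
269 mod 55 = 49
Check: 49 mod 5 = 4 ✓, 49 mod 11 = 5 ✓

x ≡ 49 (mod 55)


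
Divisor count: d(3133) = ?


3133 = 13^1 × 241^1
d(3133) = (1+1) × (1+1) = 4

4 divisors


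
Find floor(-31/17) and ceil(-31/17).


-31/17 = -1.8235
floor = -2
ceil = -1

floor = -2, ceil = -1


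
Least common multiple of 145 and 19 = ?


GCD(145, 19) = 1
LCM = 145*19/1 = 2755/1 = 2755

LCM = 2755


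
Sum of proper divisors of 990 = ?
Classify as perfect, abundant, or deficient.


Proper divisors: 1, 2, 3, 5, 6, 9, 10, 11, 15, 18, 22, 30, 33, 45, 55, 66, 90, 99, 110, 165, 198, 330, 495
Sum = 1 + 2 + 3 + 5 + 6 + 9 + 10 + 11 + 15 + 18 + 22 + 30 + 33 + 45 + 55 + 66 + 90 + 99 + 110 + 165 + 198 + 330 + 495 = 1818
1818 > 990 → abundant

s(990) = 1818 (abundant)


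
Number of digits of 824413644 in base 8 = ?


824413644 in base 8 = 6110706714
Number of digits = 10

10 digits (base 8)


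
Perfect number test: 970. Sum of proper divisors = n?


Proper divisors of 970: 1, 2, 5, 10, 97, 194, 485
Sum = 1 + 2 + 5 + 10 + 97 + 194 + 485 = 794

No, 970 is not perfect (794 ≠ 970)


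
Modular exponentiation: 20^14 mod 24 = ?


20^1 mod 24 = 20
20^2 mod 24 = 16
20^3 mod 24 = 8
20^4 mod 24 = 16
20^5 mod 24 = 8
20^6 mod 24 = 16
20^7 mod 24 = 8
20^8 mod 24 = 16
20^9 mod 24 = 8
20^10 mod 24 = 16
20^11 mod 24 = 8
20^12 mod 24 = 16
20^13 mod 24 = 8
20^14 mod 24 = 16


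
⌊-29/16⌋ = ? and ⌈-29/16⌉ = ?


-29/16 = -1.8125
floor = -2
ceil = -1

floor = -2, ceil = -1


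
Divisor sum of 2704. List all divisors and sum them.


Divisors of 2704: 1, 2, 4, 8, 13, 16, 26, 52, 104, 169, 208, 338, 676, 1352, 2704
Sum = 1 + 2 + 4 + 8 + 13 + 16 + 26 + 52 + 104 + 169 + 208 + 338 + 676 + 1352 + 2704 = 5673

σ(2704) = 5673


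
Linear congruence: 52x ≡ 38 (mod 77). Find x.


GCD(52, 77) = 1, unique solution
a^(-1) mod 77 = 40
x = 40 * 38 mod 77 = 57

x ≡ 57 (mod 77)


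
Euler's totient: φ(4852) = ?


4852 = 2^2 × 1213
Prime factors: 2, 1213
φ(4852) = 4852 × (1-1/2) × (1-1/1213)
= 4852 × 1/2 × 1212/1213 = 2424

φ(4852) = 2424


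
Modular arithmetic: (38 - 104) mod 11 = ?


38 - 104 = -66
-66 mod 11 = 0


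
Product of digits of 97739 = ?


9 × 7 × 7 × 3 × 9 = 11907


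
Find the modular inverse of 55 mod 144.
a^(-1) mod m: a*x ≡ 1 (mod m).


Use the extended Euclidean algorithm on (144, 55); each row r = 144*s + 55*t:
r=144, s=1, t=0
r=55, s=0, t=1
q=2: r=34, s=1, t=-2   [144*(1) + 55*(-2) = 34]
q=1: r=21, s=-1, t=3   [144*(-1) + 55*(3) = 21]
q=1: r=13, s=2, t=-5   [144*(2) + 55*(-5) = 13]
q=1: r=8, s=-3, t=8   [144*(-3) + 55*(8) = 8]
q=1: r=5, s=5, t=-13   [144*(5) + 55*(-13) = 5]
q=1: r=3, s=-8, t=21   [144*(-8) + 55*(21) = 3]
q=1: r=2, s=13, t=-34   [144*(13) + 55*(-34) = 2]
q=1: r=1, s=-21, t=55   [144*(-21) + 55*(55) = 1]
q=2: r=0, s=55, t=-144   [144*(55) + 55*(-144) = 0]
GCD = 1 with t = 55, so 55*(55) ≡ 1 (mod 144)
Inverse = 55 mod 144 = 55
Check: 55 * 55 = 3025 ≡ 1 (mod 144)

55^(-1) ≡ 55 (mod 144)


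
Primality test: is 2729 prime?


Check divisors up to sqrt(2729) = 52.2398
No divisors found.
2729 is prime.

Yes, 2729 is prime


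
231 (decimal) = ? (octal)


231 (base 10) = 231 (decimal)
231 (decimal) = 347 (base 8)


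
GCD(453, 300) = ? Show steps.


453 = 1 * 300 + 153
300 = 1 * 153 + 147
153 = 1 * 147 + 6
147 = 24 * 6 + 3
6 = 2 * 3 + 0
GCD = 3


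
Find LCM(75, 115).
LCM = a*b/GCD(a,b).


GCD(75, 115) = 5
LCM = 75*115/5 = 8625/5 = 1725

LCM = 1725


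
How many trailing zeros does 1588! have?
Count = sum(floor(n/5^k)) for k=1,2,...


floor(1588/5) = 317
floor(1588/25) = 63
floor(1588/125) = 12
floor(1588/625) = 2
Total = 394

394 trailing zeros


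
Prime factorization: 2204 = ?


2204 / 2 = 1102
1102 / 2 = 551
551 / 19 = 29
29 / 29 = 1
2204 = 2^2 × 19 × 29


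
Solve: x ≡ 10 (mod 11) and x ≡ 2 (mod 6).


M = 11*6 = 66
M1 = M/11 = 6, M2 = M/6 = 11
M1^(-1) mod 11 = 2, M2^(-1) mod 6 = 5
x = 10*6*2 + 2*11*5 = 230
230 mod 66 = 32
Check: 32 mod 11 = 10 ✓, 32 mod 6 = 2 ✓

x ≡ 32 (mod 66)


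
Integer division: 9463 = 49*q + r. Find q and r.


9463 = 49 * 193 + 6
Check: 9457 + 6 = 9463

q = 193, r = 6


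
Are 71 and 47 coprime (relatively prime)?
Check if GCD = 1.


Euclidean algorithm:
71 = 1 * 47 + 24
47 = 1 * 24 + 23
24 = 1 * 23 + 1
23 = 23 * 1 + 0
GCD(71, 47) = 1

Yes, coprime (GCD = 1)


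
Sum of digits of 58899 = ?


5 + 8 + 8 + 9 + 9 = 39


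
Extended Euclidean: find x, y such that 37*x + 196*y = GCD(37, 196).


Tabular extended Euclidean (each row: r = 37*s + 196*t):
r=37, s=1, t=0
r=196, s=0, t=1
q=0: r=37, s=1, t=0   [37*(1) + 196*(0) = 37]
q=5: r=11, s=-5, t=1   [37*(-5) + 196*(1) = 11]
q=3: r=4, s=16, t=-3   [37*(16) + 196*(-3) = 4]
q=2: r=3, s=-37, t=7   [37*(-37) + 196*(7) = 3]
q=1: r=1, s=53, t=-10   [37*(53) + 196*(-10) = 1]
q=3: r=0, s=-196, t=37   [37*(-196) + 196*(37) = 0]
GCD = 1; from the row with r=1: x=53, y=-10
Check: 37*(53) + 196*(-10) = 1961 - 1960 = 1

GCD = 1, x = 53, y = -10


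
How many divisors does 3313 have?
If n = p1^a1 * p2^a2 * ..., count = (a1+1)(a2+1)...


3313 = 3313^1
d(3313) = (1+1) = 2

2 divisors


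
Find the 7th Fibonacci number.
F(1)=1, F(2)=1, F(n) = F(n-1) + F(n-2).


Sequence: 1, 1, 2, 3, 5, 8, 13
F(7) = 13


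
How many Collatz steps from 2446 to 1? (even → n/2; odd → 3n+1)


2446 → 1223 → 3670 → 1835 → 5506 → 2753 → 8260 → 4130 → 2065 → 6196 → 3098 → 1549 → 4648 → 2324 → 1162 → 581 → 1744 → 872 → 436 → 218 → 109 → 328 → 164 → 82 → 41 → 124 → 62 → 31 → 94 → 47 → 142 → 71 → 214 → 107 → 322 → 161 → 484 → 242 → 121 → 364 → 182 → 91 → 274 → 137 → 412 → 206 → 103 → 310 → 155 → 466 → 233 → 700 → 350 → 175 → 526 → 263 → 790 → 395 → 1186 → 593 → 1780 → 890 → 445 → 1336 → 668 → 334 → 167 → 502 → 251 → 754 → 377 → 1132 → 566 → 283 → 850 → 425 → 1276 → 638 → 319 → 958 → 479 → 1438 → 719 → 2158 → 1079 → 3238 → 1619 → 4858 → 2429 → 7288 → 3644 → 1822 → 911 → 2734 → 1367 → 4102 → 2051 → 6154 → 3077 → 9232 → 4616 → 2308 → 1154 → 577 → 1732 → 866 → 433 → 1300 → 650 → 325 → 976 → 488 → 244 → 122 → 61 → 184 → 92 → 46 → 23 → 70 → 35 → 106 → 53 → 160 → 80 → 40 → 20 → 10 → 5 → 16 → 8 → 4 → 2 → 1
Total steps = 133

133 steps


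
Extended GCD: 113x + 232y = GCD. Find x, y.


Tabular extended Euclidean (each row: r = 113*s + 232*t):
r=113, s=1, t=0
r=232, s=0, t=1
q=0: r=113, s=1, t=0   [113*(1) + 232*(0) = 113]
q=2: r=6, s=-2, t=1   [113*(-2) + 232*(1) = 6]
q=18: r=5, s=37, t=-18   [113*(37) + 232*(-18) = 5]
q=1: r=1, s=-39, t=19   [113*(-39) + 232*(19) = 1]
q=5: r=0, s=232, t=-113   [113*(232) + 232*(-113) = 0]
GCD = 1; from the row with r=1: x=-39, y=19
Check: 113*(-39) + 232*(19) = -4407 + 4408 = 1

GCD = 1, x = -39, y = 19


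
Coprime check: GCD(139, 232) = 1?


Euclidean algorithm:
232 = 1 * 139 + 93
139 = 1 * 93 + 46
93 = 2 * 46 + 1
46 = 46 * 1 + 0
GCD(139, 232) = 1

Yes, coprime (GCD = 1)


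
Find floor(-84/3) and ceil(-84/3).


-84/3 = -28.0000
floor = -28
ceil = -28

floor = -28, ceil = -28


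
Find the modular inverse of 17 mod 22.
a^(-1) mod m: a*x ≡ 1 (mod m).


Use the extended Euclidean algorithm on (22, 17); each row r = 22*s + 17*t:
r=22, s=1, t=0
r=17, s=0, t=1
q=1: r=5, s=1, t=-1   [22*(1) + 17*(-1) = 5]
q=3: r=2, s=-3, t=4   [22*(-3) + 17*(4) = 2]
q=2: r=1, s=7, t=-9   [22*(7) + 17*(-9) = 1]
q=2: r=0, s=-17, t=22   [22*(-17) + 17*(22) = 0]
GCD = 1 with t = -9, so 17*(-9) ≡ 1 (mod 22)
Inverse = -9 mod 22 = 13
Check: 17 * 13 = 221 ≡ 1 (mod 22)

17^(-1) ≡ 13 (mod 22)


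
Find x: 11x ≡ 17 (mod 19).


GCD(11, 19) = 1, unique solution
a^(-1) mod 19 = 7
x = 7 * 17 mod 19 = 5

x ≡ 5 (mod 19)


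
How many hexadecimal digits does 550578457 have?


550578457 in base 16 = 20D12919
Number of digits = 8

8 digits (base 16)


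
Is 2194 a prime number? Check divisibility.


2194 / 2 = 1097 (exact division)
2194 is NOT prime.

No, 2194 is not prime


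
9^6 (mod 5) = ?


9^1 mod 5 = 4
9^2 mod 5 = 1
9^3 mod 5 = 4
9^4 mod 5 = 1
9^5 mod 5 = 4
9^6 mod 5 = 1


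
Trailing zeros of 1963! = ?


floor(1963/5) = 392
floor(1963/25) = 78
floor(1963/125) = 15
floor(1963/625) = 3
Total = 488

488 trailing zeros


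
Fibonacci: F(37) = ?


Sequence: 1, 1, 2, 3, 5, 8, 13, 21, 34, 55, 89, 144, 233, 377, 610, 987, 1597, 2584, 4181, 6765, 10946, 17711, 28657, 46368, 75025, 121393, 196418, 317811, 514229, 832040, 1346269, 2178309, 3524578, 5702887, 9227465, 14930352, 24157817
F(37) = 24157817


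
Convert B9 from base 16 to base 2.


B9 (base 16) = 185 (decimal)
185 (decimal) = 10111001 (base 2)


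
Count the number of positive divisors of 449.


449 = 449^1
d(449) = (1+1) = 2

2 divisors


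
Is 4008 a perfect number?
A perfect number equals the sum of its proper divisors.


Proper divisors of 4008: 1, 2, 3, 4, 6, 8, 12, 24, 167, 334, 501, 668, 1002, 1336, 2004
Sum = 1 + 2 + 3 + 4 + 6 + 8 + 12 + 24 + 167 + 334 + 501 + 668 + 1002 + 1336 + 2004 = 6072

No, 4008 is not perfect (6072 ≠ 4008)


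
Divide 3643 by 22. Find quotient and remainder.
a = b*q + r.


3643 = 22 * 165 + 13
Check: 3630 + 13 = 3643

q = 165, r = 13


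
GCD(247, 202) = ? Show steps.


247 = 1 * 202 + 45
202 = 4 * 45 + 22
45 = 2 * 22 + 1
22 = 22 * 1 + 0
GCD = 1


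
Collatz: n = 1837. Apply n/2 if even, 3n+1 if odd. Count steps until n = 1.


1837 → 5512 → 2756 → 1378 → 689 → 2068 → 1034 → 517 → 1552 → 776 → 388 → 194 → 97 → 292 → 146 → 73 → 220 → 110 → 55 → 166 → 83 → 250 → 125 → 376 → 188 → 94 → 47 → 142 → 71 → 214 → 107 → 322 → 161 → 484 → 242 → 121 → 364 → 182 → 91 → 274 → 137 → 412 → 206 → 103 → 310 → 155 → 466 → 233 → 700 → 350 → 175 → 526 → 263 → 790 → 395 → 1186 → 593 → 1780 → 890 → 445 → 1336 → 668 → 334 → 167 → 502 → 251 → 754 → 377 → 1132 → 566 → 283 → 850 → 425 → 1276 → 638 → 319 → 958 → 479 → 1438 → 719 → 2158 → 1079 → 3238 → 1619 → 4858 → 2429 → 7288 → 3644 → 1822 → 911 → 2734 → 1367 → 4102 → 2051 → 6154 → 3077 → 9232 → 4616 → 2308 → 1154 → 577 → 1732 → 866 → 433 → 1300 → 650 → 325 → 976 → 488 → 244 → 122 → 61 → 184 → 92 → 46 → 23 → 70 → 35 → 106 → 53 → 160 → 80 → 40 → 20 → 10 → 5 → 16 → 8 → 4 → 2 → 1
Total steps = 130

130 steps


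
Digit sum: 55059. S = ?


5 + 5 + 0 + 5 + 9 = 24


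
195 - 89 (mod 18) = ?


195 - 89 = 106
106 mod 18 = 16


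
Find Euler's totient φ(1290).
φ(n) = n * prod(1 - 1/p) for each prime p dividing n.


1290 = 2 × 3 × 5 × 43
Prime factors: 2, 3, 5, 43
φ(1290) = 1290 × (1-1/2) × (1-1/3) × (1-1/5) × (1-1/43)
= 1290 × 1/2 × 2/3 × 4/5 × 42/43 = 336

φ(1290) = 336


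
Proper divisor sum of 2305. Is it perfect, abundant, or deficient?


Proper divisors: 1, 5, 461
Sum = 1 + 5 + 461 = 467
467 < 2305 → deficient

s(2305) = 467 (deficient)


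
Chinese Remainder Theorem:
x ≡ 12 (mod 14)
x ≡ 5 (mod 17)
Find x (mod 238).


M = 14*17 = 238
M1 = M/14 = 17, M2 = M/17 = 14
M1^(-1) mod 14 = 5, M2^(-1) mod 17 = 11
x = 12*17*5 + 5*14*11 = 1790
1790 mod 238 = 124
Check: 124 mod 14 = 12 ✓, 124 mod 17 = 5 ✓

x ≡ 124 (mod 238)


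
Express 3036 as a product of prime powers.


3036 / 2 = 1518
1518 / 2 = 759
759 / 3 = 253
253 / 11 = 23
23 / 23 = 1
3036 = 2^2 × 3 × 11 × 23


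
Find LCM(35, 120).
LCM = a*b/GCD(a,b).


GCD(35, 120) = 5
LCM = 35*120/5 = 4200/5 = 840

LCM = 840


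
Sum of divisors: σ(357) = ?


Divisors of 357: 1, 3, 7, 17, 21, 51, 119, 357
Sum = 1 + 3 + 7 + 17 + 21 + 51 + 119 + 357 = 576

σ(357) = 576


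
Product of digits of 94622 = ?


9 × 4 × 6 × 2 × 2 = 864


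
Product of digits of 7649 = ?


7 × 6 × 4 × 9 = 1512


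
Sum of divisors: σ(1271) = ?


Divisors of 1271: 1, 31, 41, 1271
Sum = 1 + 31 + 41 + 1271 = 1344

σ(1271) = 1344


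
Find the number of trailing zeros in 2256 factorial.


floor(2256/5) = 451
floor(2256/25) = 90
floor(2256/125) = 18
floor(2256/625) = 3
Total = 562

562 trailing zeros


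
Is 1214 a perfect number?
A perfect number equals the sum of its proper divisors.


Proper divisors of 1214: 1, 2, 607
Sum = 1 + 2 + 607 = 610

No, 1214 is not perfect (610 ≠ 1214)


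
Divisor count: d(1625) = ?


1625 = 5^3 × 13^1
d(1625) = (3+1) × (1+1) = 8

8 divisors


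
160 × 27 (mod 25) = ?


160 × 27 = 4320
4320 mod 25 = 20


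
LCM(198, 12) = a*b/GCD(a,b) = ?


GCD(198, 12) = 6
LCM = 198*12/6 = 2376/6 = 396

LCM = 396


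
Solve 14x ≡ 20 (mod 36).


GCD(14, 36) = 2 divides 20
Divide: 7x ≡ 10 (mod 18)
x ≡ 4 (mod 18)


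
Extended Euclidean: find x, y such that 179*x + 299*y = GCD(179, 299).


Tabular extended Euclidean (each row: r = 179*s + 299*t):
r=179, s=1, t=0
r=299, s=0, t=1
q=0: r=179, s=1, t=0   [179*(1) + 299*(0) = 179]
q=1: r=120, s=-1, t=1   [179*(-1) + 299*(1) = 120]
q=1: r=59, s=2, t=-1   [179*(2) + 299*(-1) = 59]
q=2: r=2, s=-5, t=3   [179*(-5) + 299*(3) = 2]
q=29: r=1, s=147, t=-88   [179*(147) + 299*(-88) = 1]
q=2: r=0, s=-299, t=179   [179*(-299) + 299*(179) = 0]
GCD = 1; from the row with r=1: x=147, y=-88
Check: 179*(147) + 299*(-88) = 26313 - 26312 = 1

GCD = 1, x = 147, y = -88


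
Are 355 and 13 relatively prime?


Euclidean algorithm:
355 = 27 * 13 + 4
13 = 3 * 4 + 1
4 = 4 * 1 + 0
GCD(355, 13) = 1

Yes, coprime (GCD = 1)


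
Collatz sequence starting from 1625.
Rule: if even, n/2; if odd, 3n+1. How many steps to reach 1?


1625 → 4876 → 2438 → 1219 → 3658 → 1829 → 5488 → 2744 → 1372 → 686 → 343 → 1030 → 515 → 1546 → 773 → 2320 → 1160 → 580 → 290 → 145 → 436 → 218 → 109 → 328 → 164 → 82 → 41 → 124 → 62 → 31 → 94 → 47 → 142 → 71 → 214 → 107 → 322 → 161 → 484 → 242 → 121 → 364 → 182 → 91 → 274 → 137 → 412 → 206 → 103 → 310 → 155 → 466 → 233 → 700 → 350 → 175 → 526 → 263 → 790 → 395 → 1186 → 593 → 1780 → 890 → 445 → 1336 → 668 → 334 → 167 → 502 → 251 → 754 → 377 → 1132 → 566 → 283 → 850 → 425 → 1276 → 638 → 319 → 958 → 479 → 1438 → 719 → 2158 → 1079 → 3238 → 1619 → 4858 → 2429 → 7288 → 3644 → 1822 → 911 → 2734 → 1367 → 4102 → 2051 → 6154 → 3077 → 9232 → 4616 → 2308 → 1154 → 577 → 1732 → 866 → 433 → 1300 → 650 → 325 → 976 → 488 → 244 → 122 → 61 → 184 → 92 → 46 → 23 → 70 → 35 → 106 → 53 → 160 → 80 → 40 → 20 → 10 → 5 → 16 → 8 → 4 → 2 → 1
Total steps = 135

135 steps


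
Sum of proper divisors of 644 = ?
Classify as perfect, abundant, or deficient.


Proper divisors: 1, 2, 4, 7, 14, 23, 28, 46, 92, 161, 322
Sum = 1 + 2 + 4 + 7 + 14 + 23 + 28 + 46 + 92 + 161 + 322 = 700
700 > 644 → abundant

s(644) = 700 (abundant)


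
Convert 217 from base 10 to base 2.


217 (base 10) = 217 (decimal)
217 (decimal) = 11011001 (base 2)


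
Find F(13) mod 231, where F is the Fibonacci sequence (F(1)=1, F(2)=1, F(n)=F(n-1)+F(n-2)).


F(k) mod 231 for k=1..13:
1, 1, 2, 3, 5, 8, 13, 21, 34, 55, 89, 144, 2
F(13) mod 231 = 2


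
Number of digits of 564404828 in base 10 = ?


564404828 has 9 digits in base 10
floor(log10(564404828)) + 1 = floor(8.7516) + 1 = 9

9 digits (base 10)


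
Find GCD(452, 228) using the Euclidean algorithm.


452 = 1 * 228 + 224
228 = 1 * 224 + 4
224 = 56 * 4 + 0
GCD = 4


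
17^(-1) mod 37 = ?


Use the extended Euclidean algorithm on (37, 17); each row r = 37*s + 17*t:
r=37, s=1, t=0
r=17, s=0, t=1
q=2: r=3, s=1, t=-2   [37*(1) + 17*(-2) = 3]
q=5: r=2, s=-5, t=11   [37*(-5) + 17*(11) = 2]
q=1: r=1, s=6, t=-13   [37*(6) + 17*(-13) = 1]
q=2: r=0, s=-17, t=37   [37*(-17) + 17*(37) = 0]
GCD = 1 with t = -13, so 17*(-13) ≡ 1 (mod 37)
Inverse = -13 mod 37 = 24
Check: 17 * 24 = 408 ≡ 1 (mod 37)

17^(-1) ≡ 24 (mod 37)


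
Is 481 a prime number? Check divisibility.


481 / 13 = 37 (exact division)
481 is NOT prime.

No, 481 is not prime


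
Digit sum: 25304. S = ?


2 + 5 + 3 + 0 + 4 = 14


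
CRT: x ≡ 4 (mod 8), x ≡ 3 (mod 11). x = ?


M = 8*11 = 88
M1 = M/8 = 11, M2 = M/11 = 8
M1^(-1) mod 8 = 3, M2^(-1) mod 11 = 7
x = 4*11*3 + 3*8*7 = 300
300 mod 88 = 36
Check: 36 mod 8 = 4 ✓, 36 mod 11 = 3 ✓

x ≡ 36 (mod 88)


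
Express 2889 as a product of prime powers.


2889 / 3 = 963
963 / 3 = 321
321 / 3 = 107
107 / 107 = 1
2889 = 3^3 × 107


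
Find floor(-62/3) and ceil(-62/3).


-62/3 = -20.6667
floor = -21
ceil = -20

floor = -21, ceil = -20


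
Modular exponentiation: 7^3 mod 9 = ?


7^1 mod 9 = 7
7^2 mod 9 = 4
7^3 mod 9 = 1


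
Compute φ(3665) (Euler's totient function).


3665 = 5 × 733
Prime factors: 5, 733
φ(3665) = 3665 × (1-1/5) × (1-1/733)
= 3665 × 4/5 × 732/733 = 2928

φ(3665) = 2928


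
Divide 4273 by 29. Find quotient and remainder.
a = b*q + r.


4273 = 29 * 147 + 10
Check: 4263 + 10 = 4273

q = 147, r = 10


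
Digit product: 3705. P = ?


3 × 7 × 0 × 5 = 0


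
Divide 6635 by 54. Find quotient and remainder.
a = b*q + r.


6635 = 54 * 122 + 47
Check: 6588 + 47 = 6635

q = 122, r = 47


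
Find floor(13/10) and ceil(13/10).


13/10 = 1.3000
floor = 1
ceil = 2

floor = 1, ceil = 2


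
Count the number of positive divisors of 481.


481 = 13^1 × 37^1
d(481) = (1+1) × (1+1) = 4

4 divisors


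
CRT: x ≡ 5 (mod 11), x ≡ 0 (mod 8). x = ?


M = 11*8 = 88
M1 = M/11 = 8, M2 = M/8 = 11
M1^(-1) mod 11 = 7, M2^(-1) mod 8 = 3
x = 5*8*7 + 0*11*3 = 280
280 mod 88 = 16
Check: 16 mod 11 = 5 ✓, 16 mod 8 = 0 ✓

x ≡ 16 (mod 88)


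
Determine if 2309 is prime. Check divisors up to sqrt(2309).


Check divisors up to sqrt(2309) = 48.0521
No divisors found.
2309 is prime.

Yes, 2309 is prime


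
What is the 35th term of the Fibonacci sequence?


Sequence: 1, 1, 2, 3, 5, 8, 13, 21, 34, 55, 89, 144, 233, 377, 610, 987, 1597, 2584, 4181, 6765, 10946, 17711, 28657, 46368, 75025, 121393, 196418, 317811, 514229, 832040, 1346269, 2178309, 3524578, 5702887, 9227465
F(35) = 9227465


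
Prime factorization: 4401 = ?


4401 / 3 = 1467
1467 / 3 = 489
489 / 3 = 163
163 / 163 = 1
4401 = 3^3 × 163


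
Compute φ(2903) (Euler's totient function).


2903 = 2903
Prime factors: 2903
φ(2903) = 2903 × (1-1/2903)
= 2903 × 2902/2903 = 2902

φ(2903) = 2902


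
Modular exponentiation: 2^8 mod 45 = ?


2^1 mod 45 = 2
2^2 mod 45 = 4
2^3 mod 45 = 8
2^4 mod 45 = 16
2^5 mod 45 = 32
2^6 mod 45 = 19
2^7 mod 45 = 38
2^8 mod 45 = 31


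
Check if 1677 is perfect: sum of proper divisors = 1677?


Proper divisors of 1677: 1, 3, 13, 39, 43, 129, 559
Sum = 1 + 3 + 13 + 39 + 43 + 129 + 559 = 787

No, 1677 is not perfect (787 ≠ 1677)


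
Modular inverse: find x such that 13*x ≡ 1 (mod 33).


Use the extended Euclidean algorithm on (33, 13); each row r = 33*s + 13*t:
r=33, s=1, t=0
r=13, s=0, t=1
q=2: r=7, s=1, t=-2   [33*(1) + 13*(-2) = 7]
q=1: r=6, s=-1, t=3   [33*(-1) + 13*(3) = 6]
q=1: r=1, s=2, t=-5   [33*(2) + 13*(-5) = 1]
q=6: r=0, s=-13, t=33   [33*(-13) + 13*(33) = 0]
GCD = 1 with t = -5, so 13*(-5) ≡ 1 (mod 33)
Inverse = -5 mod 33 = 28
Check: 13 * 28 = 364 ≡ 1 (mod 33)

13^(-1) ≡ 28 (mod 33)


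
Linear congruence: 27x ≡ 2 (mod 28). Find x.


GCD(27, 28) = 1, unique solution
a^(-1) mod 28 = 27
x = 27 * 2 mod 28 = 26

x ≡ 26 (mod 28)


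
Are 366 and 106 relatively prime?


Euclidean algorithm:
366 = 3 * 106 + 48
106 = 2 * 48 + 10
48 = 4 * 10 + 8
10 = 1 * 8 + 2
8 = 4 * 2 + 0
GCD(366, 106) = 2

No, not coprime (GCD = 2)


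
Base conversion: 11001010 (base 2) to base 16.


11001010 (base 2) = 202 (decimal)
202 (decimal) = CA (base 16)


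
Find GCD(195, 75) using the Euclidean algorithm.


195 = 2 * 75 + 45
75 = 1 * 45 + 30
45 = 1 * 30 + 15
30 = 2 * 15 + 0
GCD = 15


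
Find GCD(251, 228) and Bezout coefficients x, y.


Tabular extended Euclidean (each row: r = 251*s + 228*t):
r=251, s=1, t=0
r=228, s=0, t=1
q=1: r=23, s=1, t=-1   [251*(1) + 228*(-1) = 23]
q=9: r=21, s=-9, t=10   [251*(-9) + 228*(10) = 21]
q=1: r=2, s=10, t=-11   [251*(10) + 228*(-11) = 2]
q=10: r=1, s=-109, t=120   [251*(-109) + 228*(120) = 1]
q=2: r=0, s=228, t=-251   [251*(228) + 228*(-251) = 0]
GCD = 1; from the row with r=1: x=-109, y=120
Check: 251*(-109) + 228*(120) = -27359 + 27360 = 1

GCD = 1, x = -109, y = 120


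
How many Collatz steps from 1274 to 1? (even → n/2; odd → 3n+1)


1274 → 637 → 1912 → 956 → 478 → 239 → 718 → 359 → 1078 → 539 → 1618 → 809 → 2428 → 1214 → 607 → 1822 → 911 → 2734 → 1367 → 4102 → 2051 → 6154 → 3077 → 9232 → 4616 → 2308 → 1154 → 577 → 1732 → 866 → 433 → 1300 → 650 → 325 → 976 → 488 → 244 → 122 → 61 → 184 → 92 → 46 → 23 → 70 → 35 → 106 → 53 → 160 → 80 → 40 → 20 → 10 → 5 → 16 → 8 → 4 → 2 → 1
Total steps = 57

57 steps


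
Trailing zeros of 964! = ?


floor(964/5) = 192
floor(964/25) = 38
floor(964/125) = 7
floor(964/625) = 1
Total = 238

238 trailing zeros


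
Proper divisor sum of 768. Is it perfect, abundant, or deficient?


Proper divisors: 1, 2, 3, 4, 6, 8, 12, 16, 24, 32, 48, 64, 96, 128, 192, 256, 384
Sum = 1 + 2 + 3 + 4 + 6 + 8 + 12 + 16 + 24 + 32 + 48 + 64 + 96 + 128 + 192 + 256 + 384 = 1276
1276 > 768 → abundant

s(768) = 1276 (abundant)


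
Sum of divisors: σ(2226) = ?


Divisors of 2226: 1, 2, 3, 6, 7, 14, 21, 42, 53, 106, 159, 318, 371, 742, 1113, 2226
Sum = 1 + 2 + 3 + 6 + 7 + 14 + 21 + 42 + 53 + 106 + 159 + 318 + 371 + 742 + 1113 + 2226 = 5184

σ(2226) = 5184


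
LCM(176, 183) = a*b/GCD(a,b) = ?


GCD(176, 183) = 1
LCM = 176*183/1 = 32208/1 = 32208

LCM = 32208


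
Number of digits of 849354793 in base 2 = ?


849354793 in base 2 = 110010101000000010000000101001
Number of digits = 30

30 digits (base 2)


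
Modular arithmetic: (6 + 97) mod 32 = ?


6 + 97 = 103
103 mod 32 = 7


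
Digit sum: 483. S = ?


4 + 8 + 3 = 15


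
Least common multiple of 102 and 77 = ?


GCD(102, 77) = 1
LCM = 102*77/1 = 7854/1 = 7854

LCM = 7854


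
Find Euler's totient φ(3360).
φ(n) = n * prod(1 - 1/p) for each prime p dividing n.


3360 = 2^5 × 3 × 5 × 7
Prime factors: 2, 3, 5, 7
φ(3360) = 3360 × (1-1/2) × (1-1/3) × (1-1/5) × (1-1/7)
= 3360 × 1/2 × 2/3 × 4/5 × 6/7 = 768

φ(3360) = 768


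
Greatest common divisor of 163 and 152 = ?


163 = 1 * 152 + 11
152 = 13 * 11 + 9
11 = 1 * 9 + 2
9 = 4 * 2 + 1
2 = 2 * 1 + 0
GCD = 1


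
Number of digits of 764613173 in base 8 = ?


764613173 in base 8 = 5544611065
Number of digits = 10

10 digits (base 8)


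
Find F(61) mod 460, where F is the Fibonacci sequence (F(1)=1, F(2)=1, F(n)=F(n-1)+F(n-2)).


F(k) mod 460 for k=1..61:
1, 1, 2, 3, 5, 8, 13, 21, 34, 55, 89, 144, 233, 377, 150, 67, 217, 284, 41, 325, 366, 231, 137, 368, 45, 413, 458, 411, 409, 360, 309, 209, 58, 267, 325, 132, 457, 129, 126, 255, 381, 176, 97, 273, 370, 183, 93, 276, 369, 185, 94, 279, 373, 192, 105, 297, 402, 239, 181, 420, 141
F(61) mod 460 = 141


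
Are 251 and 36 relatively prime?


Euclidean algorithm:
251 = 6 * 36 + 35
36 = 1 * 35 + 1
35 = 35 * 1 + 0
GCD(251, 36) = 1

Yes, coprime (GCD = 1)


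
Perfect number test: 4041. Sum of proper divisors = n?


Proper divisors of 4041: 1, 3, 9, 449, 1347
Sum = 1 + 3 + 9 + 449 + 1347 = 1809

No, 4041 is not perfect (1809 ≠ 4041)


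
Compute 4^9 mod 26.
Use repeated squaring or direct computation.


4^1 mod 26 = 4
4^2 mod 26 = 16
4^3 mod 26 = 12
4^4 mod 26 = 22
4^5 mod 26 = 10
4^6 mod 26 = 14
4^7 mod 26 = 4
4^8 mod 26 = 16
4^9 mod 26 = 12


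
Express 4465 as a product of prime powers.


4465 / 5 = 893
893 / 19 = 47
47 / 47 = 1
4465 = 5 × 19 × 47


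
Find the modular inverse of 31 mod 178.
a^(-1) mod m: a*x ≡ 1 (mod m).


Use the extended Euclidean algorithm on (178, 31); each row r = 178*s + 31*t:
r=178, s=1, t=0
r=31, s=0, t=1
q=5: r=23, s=1, t=-5   [178*(1) + 31*(-5) = 23]
q=1: r=8, s=-1, t=6   [178*(-1) + 31*(6) = 8]
q=2: r=7, s=3, t=-17   [178*(3) + 31*(-17) = 7]
q=1: r=1, s=-4, t=23   [178*(-4) + 31*(23) = 1]
q=7: r=0, s=31, t=-178   [178*(31) + 31*(-178) = 0]
GCD = 1 with t = 23, so 31*(23) ≡ 1 (mod 178)
Inverse = 23 mod 178 = 23
Check: 31 * 23 = 713 ≡ 1 (mod 178)

31^(-1) ≡ 23 (mod 178)


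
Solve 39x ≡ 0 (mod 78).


GCD(39, 78) = 39 divides 0
Divide: 1x ≡ 0 (mod 2)
x ≡ 0 (mod 2)


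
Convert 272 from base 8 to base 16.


272 (base 8) = 186 (decimal)
186 (decimal) = BA (base 16)


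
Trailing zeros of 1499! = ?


floor(1499/5) = 299
floor(1499/25) = 59
floor(1499/125) = 11
floor(1499/625) = 2
Total = 371

371 trailing zeros


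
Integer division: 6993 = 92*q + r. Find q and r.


6993 = 92 * 76 + 1
Check: 6992 + 1 = 6993

q = 76, r = 1


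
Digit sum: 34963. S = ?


3 + 4 + 9 + 6 + 3 = 25


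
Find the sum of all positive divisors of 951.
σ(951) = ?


Divisors of 951: 1, 3, 317, 951
Sum = 1 + 3 + 317 + 951 = 1272

σ(951) = 1272


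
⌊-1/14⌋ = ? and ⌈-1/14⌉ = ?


-1/14 = -0.0714
floor = -1
ceil = 0

floor = -1, ceil = 0


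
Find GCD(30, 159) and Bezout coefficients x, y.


Tabular extended Euclidean (each row: r = 30*s + 159*t):
r=30, s=1, t=0
r=159, s=0, t=1
q=0: r=30, s=1, t=0   [30*(1) + 159*(0) = 30]
q=5: r=9, s=-5, t=1   [30*(-5) + 159*(1) = 9]
q=3: r=3, s=16, t=-3   [30*(16) + 159*(-3) = 3]
q=3: r=0, s=-53, t=10   [30*(-53) + 159*(10) = 0]
GCD = 3; from the row with r=3: x=16, y=-3
Check: 30*(16) + 159*(-3) = 480 - 477 = 3

GCD = 3, x = 16, y = -3


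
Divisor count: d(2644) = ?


2644 = 2^2 × 661^1
d(2644) = (2+1) × (1+1) = 6

6 divisors


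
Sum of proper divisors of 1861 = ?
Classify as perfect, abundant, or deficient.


Proper divisors: 1
Sum = 1 = 1
1 < 1861 → deficient

s(1861) = 1 (deficient)


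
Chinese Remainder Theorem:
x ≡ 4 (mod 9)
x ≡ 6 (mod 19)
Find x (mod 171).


M = 9*19 = 171
M1 = M/9 = 19, M2 = M/19 = 9
M1^(-1) mod 9 = 1, M2^(-1) mod 19 = 17
x = 4*19*1 + 6*9*17 = 994
994 mod 171 = 139
Check: 139 mod 9 = 4 ✓, 139 mod 19 = 6 ✓

x ≡ 139 (mod 171)


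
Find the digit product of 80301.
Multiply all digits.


8 × 0 × 3 × 0 × 1 = 0


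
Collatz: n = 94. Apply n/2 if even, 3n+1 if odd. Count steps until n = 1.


94 → 47 → 142 → 71 → 214 → 107 → 322 → 161 → 484 → 242 → 121 → 364 → 182 → 91 → 274 → 137 → 412 → 206 → 103 → 310 → 155 → 466 → 233 → 700 → 350 → 175 → 526 → 263 → 790 → 395 → 1186 → 593 → 1780 → 890 → 445 → 1336 → 668 → 334 → 167 → 502 → 251 → 754 → 377 → 1132 → 566 → 283 → 850 → 425 → 1276 → 638 → 319 → 958 → 479 → 1438 → 719 → 2158 → 1079 → 3238 → 1619 → 4858 → 2429 → 7288 → 3644 → 1822 → 911 → 2734 → 1367 → 4102 → 2051 → 6154 → 3077 → 9232 → 4616 → 2308 → 1154 → 577 → 1732 → 866 → 433 → 1300 → 650 → 325 → 976 → 488 → 244 → 122 → 61 → 184 → 92 → 46 → 23 → 70 → 35 → 106 → 53 → 160 → 80 → 40 → 20 → 10 → 5 → 16 → 8 → 4 → 2 → 1
Total steps = 105

105 steps


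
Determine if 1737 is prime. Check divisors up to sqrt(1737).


1737 / 3 = 579 (exact division)
1737 is NOT prime.

No, 1737 is not prime


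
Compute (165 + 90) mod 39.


165 + 90 = 255
255 mod 39 = 21


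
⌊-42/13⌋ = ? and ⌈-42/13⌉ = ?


-42/13 = -3.2308
floor = -4
ceil = -3

floor = -4, ceil = -3


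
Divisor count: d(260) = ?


260 = 2^2 × 5^1 × 13^1
d(260) = (2+1) × (1+1) × (1+1) = 12

12 divisors


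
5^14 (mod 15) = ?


5^1 mod 15 = 5
5^2 mod 15 = 10
5^3 mod 15 = 5
5^4 mod 15 = 10
5^5 mod 15 = 5
5^6 mod 15 = 10
5^7 mod 15 = 5
5^8 mod 15 = 10
5^9 mod 15 = 5
5^10 mod 15 = 10
5^11 mod 15 = 5
5^12 mod 15 = 10
5^13 mod 15 = 5
5^14 mod 15 = 10


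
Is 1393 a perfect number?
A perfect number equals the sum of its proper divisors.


Proper divisors of 1393: 1, 7, 199
Sum = 1 + 7 + 199 = 207

No, 1393 is not perfect (207 ≠ 1393)


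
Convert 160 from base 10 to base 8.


160 (base 10) = 160 (decimal)
160 (decimal) = 240 (base 8)


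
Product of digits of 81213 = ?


8 × 1 × 2 × 1 × 3 = 48


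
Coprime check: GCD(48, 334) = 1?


Euclidean algorithm:
334 = 6 * 48 + 46
48 = 1 * 46 + 2
46 = 23 * 2 + 0
GCD(48, 334) = 2

No, not coprime (GCD = 2)


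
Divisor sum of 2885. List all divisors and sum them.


Divisors of 2885: 1, 5, 577, 2885
Sum = 1 + 5 + 577 + 2885 = 3468

σ(2885) = 3468


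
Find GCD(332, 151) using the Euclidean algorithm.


332 = 2 * 151 + 30
151 = 5 * 30 + 1
30 = 30 * 1 + 0
GCD = 1


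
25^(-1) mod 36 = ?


Use the extended Euclidean algorithm on (36, 25); each row r = 36*s + 25*t:
r=36, s=1, t=0
r=25, s=0, t=1
q=1: r=11, s=1, t=-1   [36*(1) + 25*(-1) = 11]
q=2: r=3, s=-2, t=3   [36*(-2) + 25*(3) = 3]
q=3: r=2, s=7, t=-10   [36*(7) + 25*(-10) = 2]
q=1: r=1, s=-9, t=13   [36*(-9) + 25*(13) = 1]
q=2: r=0, s=25, t=-36   [36*(25) + 25*(-36) = 0]
GCD = 1 with t = 13, so 25*(13) ≡ 1 (mod 36)
Inverse = 13 mod 36 = 13
Check: 25 * 13 = 325 ≡ 1 (mod 36)

25^(-1) ≡ 13 (mod 36)


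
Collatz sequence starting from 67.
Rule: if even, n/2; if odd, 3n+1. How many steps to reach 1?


67 → 202 → 101 → 304 → 152 → 76 → 38 → 19 → 58 → 29 → 88 → 44 → 22 → 11 → 34 → 17 → 52 → 26 → 13 → 40 → 20 → 10 → 5 → 16 → 8 → 4 → 2 → 1
Total steps = 27

27 steps


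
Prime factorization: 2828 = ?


2828 / 2 = 1414
1414 / 2 = 707
707 / 7 = 101
101 / 101 = 1
2828 = 2^2 × 7 × 101


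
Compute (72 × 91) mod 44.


72 × 91 = 6552
6552 mod 44 = 40


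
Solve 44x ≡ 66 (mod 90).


GCD(44, 90) = 2 divides 66
Divide: 22x ≡ 33 (mod 45)
x ≡ 24 (mod 45)
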